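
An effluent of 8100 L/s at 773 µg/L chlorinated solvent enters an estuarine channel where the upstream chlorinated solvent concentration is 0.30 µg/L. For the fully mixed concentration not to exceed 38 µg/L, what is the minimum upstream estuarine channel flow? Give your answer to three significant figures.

158000 L/s

Set C_mix = 38: (Q·0.3000 + 8100·773.0) / (Q + 8100) = 38
→ Q = 8100·(773.0 − 38)/(38 − 0.3000) = 157900 L/s.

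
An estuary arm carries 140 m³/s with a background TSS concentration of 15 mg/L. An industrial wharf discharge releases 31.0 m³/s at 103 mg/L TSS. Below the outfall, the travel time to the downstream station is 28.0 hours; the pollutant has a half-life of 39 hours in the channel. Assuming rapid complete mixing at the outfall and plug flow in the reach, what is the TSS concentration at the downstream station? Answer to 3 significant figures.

Mixed concentration C = ΣQC/ΣQ = (140.0·15.00 + 31.00·103.0) / 171.0 = 5293/171.0 = 30.95 mg/L.
Half-life 39 h → k = ln 2 / 39 = 0.01777 h⁻¹ = 0.4266 d⁻¹.
Applying C = C₀e^(−kt): 30.95 × 0.6080 = 18.82 mg/L.

18.8 mg/L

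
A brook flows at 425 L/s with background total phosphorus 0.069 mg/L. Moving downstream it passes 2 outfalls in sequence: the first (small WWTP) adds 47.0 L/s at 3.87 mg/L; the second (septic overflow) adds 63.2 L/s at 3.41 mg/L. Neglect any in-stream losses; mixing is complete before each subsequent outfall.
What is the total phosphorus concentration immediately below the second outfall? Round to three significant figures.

Below outfall 1: Q → 472.0 L/s, C = (425.0·0.06900 + 47.00·3.870)/472.0 = 0.4475 mg/L.
Below outfall 2: Q → 535.2 L/s, C = (472.0·0.4475 + 63.20·3.410)/535.2 = 0.7973 mg/L.

0.797 mg/L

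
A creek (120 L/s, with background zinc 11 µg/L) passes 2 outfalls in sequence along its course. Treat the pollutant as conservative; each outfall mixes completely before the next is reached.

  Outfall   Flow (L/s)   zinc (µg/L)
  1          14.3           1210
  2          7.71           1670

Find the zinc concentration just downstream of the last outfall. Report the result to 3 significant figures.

Outfall 1: combined Q = 134.3 L/s; C = (120.0·11.00 + 14.30·1210)/134.3 = 138.7 µg/L.
Outfall 2: combined Q = 142.0 L/s; C = (134.3·138.7 + 7.710·1670)/142.0 = 221.8 µg/L.

222 µg/L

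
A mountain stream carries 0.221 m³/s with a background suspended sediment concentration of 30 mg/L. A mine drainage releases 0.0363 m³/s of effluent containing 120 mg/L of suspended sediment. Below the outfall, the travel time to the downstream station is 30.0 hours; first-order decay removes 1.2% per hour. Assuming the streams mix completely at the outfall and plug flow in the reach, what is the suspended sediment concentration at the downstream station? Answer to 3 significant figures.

29.7 mg/L

Mixed concentration C = ΣQC/ΣQ = (0.2210·30.00 + 0.03630·120.0) / 0.2573 = 10.99/0.2573 = 42.70 mg/L.
1.2%/h lost → k = −ln(1 − 0.012) = 0.01207 h⁻¹.
Decay over the reach: 42.70·exp(−kt) = 42.70·0.6962 = 29.72 mg/L.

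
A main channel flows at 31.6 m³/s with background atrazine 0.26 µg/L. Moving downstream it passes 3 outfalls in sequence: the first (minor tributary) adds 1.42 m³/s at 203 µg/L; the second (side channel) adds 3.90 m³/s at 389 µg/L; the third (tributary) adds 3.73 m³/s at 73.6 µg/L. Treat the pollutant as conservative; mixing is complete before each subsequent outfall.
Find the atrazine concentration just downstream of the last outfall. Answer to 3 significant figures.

51.4 µg/L

After outfall 1: Q = 31.60 + 1.420 = 33.02 m³/s; C = (31.60·0.2600 + 1.420·203.0)/33.02 = 8.979 µg/L.
After outfall 2: Q = 33.02 + 3.900 = 36.92 m³/s; C = (33.02·8.979 + 3.900·389.0)/36.92 = 49.12 µg/L.
After outfall 3: Q = 36.92 + 3.730 = 40.65 m³/s; C = (36.92·49.12 + 3.730·73.60)/40.65 = 51.37 µg/L.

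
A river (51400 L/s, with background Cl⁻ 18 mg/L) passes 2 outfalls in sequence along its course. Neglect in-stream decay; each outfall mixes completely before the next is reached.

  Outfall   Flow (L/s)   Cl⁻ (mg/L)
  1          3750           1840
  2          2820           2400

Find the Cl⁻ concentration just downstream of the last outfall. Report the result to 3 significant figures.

252 mg/L

Below outfall 1: Q → 55150 L/s, C = (51400·18.00 + 3750·1840)/55150 = 141.9 mg/L.
Below outfall 2: Q → 57970 L/s, C = (55150·141.9 + 2820·2400)/57970 = 251.7 mg/L.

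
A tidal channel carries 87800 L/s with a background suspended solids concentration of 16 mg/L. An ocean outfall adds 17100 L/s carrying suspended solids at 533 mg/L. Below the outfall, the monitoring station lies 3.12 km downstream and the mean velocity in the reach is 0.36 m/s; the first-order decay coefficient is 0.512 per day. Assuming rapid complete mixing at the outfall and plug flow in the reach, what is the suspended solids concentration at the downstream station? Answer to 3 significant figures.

Conservation of mass: C = (87800·16.00 + 17100·533.0) / 104900 = 10520000/104900 = 100.3 mg/L.
Travel time t = 3.12·1000 / 0.36 = 8667 s = 2.407 h.
Decay over the reach: 100.3·exp(−kt) = 100.3·0.9499 = 95.26 mg/L.

95.3 mg/L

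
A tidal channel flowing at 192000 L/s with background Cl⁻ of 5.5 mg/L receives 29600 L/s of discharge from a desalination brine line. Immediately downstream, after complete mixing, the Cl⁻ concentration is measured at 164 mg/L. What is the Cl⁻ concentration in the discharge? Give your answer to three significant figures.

Mass balance: 192000·5.500 + 29600·Cₑ = 221600·164.0
→ Cₑ = (221600·164.0 − 192000·5.500) / 29600 = 1192 mg/L.

1190 mg/L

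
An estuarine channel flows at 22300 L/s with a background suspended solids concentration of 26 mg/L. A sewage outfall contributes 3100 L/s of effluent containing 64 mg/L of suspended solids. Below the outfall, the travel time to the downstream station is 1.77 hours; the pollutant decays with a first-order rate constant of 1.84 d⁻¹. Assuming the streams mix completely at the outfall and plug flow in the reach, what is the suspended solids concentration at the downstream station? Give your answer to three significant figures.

Mass balance: C = (22300·26.00 + 3100·64.00) / 25400 = 778200/25400 = 30.64 mg/L.
First-order decay: C = 30.64·exp(−k·t) = 30.64·0.8731 = 26.75 mg/L.

26.7 mg/L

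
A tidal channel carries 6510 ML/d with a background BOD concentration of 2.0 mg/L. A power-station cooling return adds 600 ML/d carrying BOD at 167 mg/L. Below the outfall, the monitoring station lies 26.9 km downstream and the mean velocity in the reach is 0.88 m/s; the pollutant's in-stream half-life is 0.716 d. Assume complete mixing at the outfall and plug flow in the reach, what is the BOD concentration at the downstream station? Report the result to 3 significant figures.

11.3 mg/L

Conservation of mass: C = (6510·2.000 + 600.0·167.0) / 7110 = 113200/7110 = 15.92 mg/L.
Travel time t = 26.9·1000 / 0.88 = 30570 s = 8.491 h.
Half-life 0.716 d → k = ln 2 / 0.716 = 0.9681 d⁻¹.
First-order decay: C = 15.92·exp(−k·t) = 15.92·0.7100 = 11.31 mg/L.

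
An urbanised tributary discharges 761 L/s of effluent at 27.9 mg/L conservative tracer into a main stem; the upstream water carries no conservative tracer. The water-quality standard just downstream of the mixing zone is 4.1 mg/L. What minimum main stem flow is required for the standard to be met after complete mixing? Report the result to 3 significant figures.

4420 L/s

Set C_mix = 4.1: (Q·0 + 761.0·27.90) / (Q + 761.0) = 4.1
→ Q = 761.0·(27.90 − 4.1)/(4.1 − 0) = 4418 L/s.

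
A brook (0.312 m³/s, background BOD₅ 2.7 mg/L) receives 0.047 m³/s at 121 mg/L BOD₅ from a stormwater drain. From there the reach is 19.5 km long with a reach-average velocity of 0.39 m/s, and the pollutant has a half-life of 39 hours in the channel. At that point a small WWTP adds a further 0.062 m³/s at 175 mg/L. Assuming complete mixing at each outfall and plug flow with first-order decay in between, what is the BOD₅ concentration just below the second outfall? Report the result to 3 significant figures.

37.9 mg/L

Mixed concentration C = ΣQC/ΣQ = (0.3120·2.700 + 0.04700·121.0) / 0.3590 = 6.529/0.3590 = 18.19 mg/L; combined flow 0.3590 m³/s.
Travel time t = 19.5·1000 / 0.39 = 50000 s = 13.89 h.
Half-life 39 h → k = ln 2 / 39 = 0.01777 h⁻¹ = 0.4266 d⁻¹.
Applying C = C₀e^(−kt): 18.19 × 0.7813 = 14.21 mg/L.
Second outfall: C = (0.3590·14.21 + 0.06200·175.0)/0.4210 = 37.89 mg/L.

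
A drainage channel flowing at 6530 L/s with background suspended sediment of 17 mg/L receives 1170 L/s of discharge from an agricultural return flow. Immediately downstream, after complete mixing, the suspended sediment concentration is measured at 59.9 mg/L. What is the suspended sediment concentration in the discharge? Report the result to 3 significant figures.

299 mg/L

Mass balance: 6530·17.00 + 1170·Cₑ = 7700·59.90
→ Cₑ = (7700·59.90 − 6530·17.00) / 1170 = 299.3 mg/L.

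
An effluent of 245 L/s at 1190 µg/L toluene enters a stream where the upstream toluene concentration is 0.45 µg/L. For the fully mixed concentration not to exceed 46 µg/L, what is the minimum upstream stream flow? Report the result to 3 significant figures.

6150 L/s

Set C_mix = 46: (Q·0.4500 + 245.0·1190) / (Q + 245.0) = 46
→ Q = 245.0·(1190 − 46)/(46 − 0.4500) = 6153 L/s.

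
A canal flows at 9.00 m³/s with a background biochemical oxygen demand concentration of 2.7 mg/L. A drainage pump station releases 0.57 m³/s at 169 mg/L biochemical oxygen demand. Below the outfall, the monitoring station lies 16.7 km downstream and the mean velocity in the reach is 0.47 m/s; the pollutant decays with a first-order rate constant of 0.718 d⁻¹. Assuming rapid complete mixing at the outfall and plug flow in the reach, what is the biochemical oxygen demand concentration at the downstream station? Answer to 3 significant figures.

9.38 mg/L

Flow-weighted average: C = (9.000·2.700 + 0.5700·169.0) / 9.570 = 120.6/9.570 = 12.61 mg/L.
Travel time t = 16.7·1000 / 0.47 = 35530 s = 9.870 h.
First-order decay: C = 12.61·exp(−k·t) = 12.61·0.7443 = 9.382 mg/L.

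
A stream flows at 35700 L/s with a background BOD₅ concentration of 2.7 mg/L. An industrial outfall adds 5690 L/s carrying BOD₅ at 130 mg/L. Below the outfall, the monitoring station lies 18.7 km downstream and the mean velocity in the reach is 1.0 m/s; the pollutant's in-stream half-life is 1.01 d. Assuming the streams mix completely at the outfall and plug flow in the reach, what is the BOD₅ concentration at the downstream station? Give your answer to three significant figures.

17.4 mg/L

Mass balance: C = (35700·2.700 + 5690·130.0) / 41390 = 836100/41390 = 20.20 mg/L.
Travel time t = 18.7·1000 / 1.0 = 18700 s = 5.194 h.
Half-life 1.01 d → k = ln 2 / 1.01 = 0.6863 d⁻¹.
After decay, C = 20.20 × e^(−kt) = 20.20 × 0.8620 = 17.41 mg/L.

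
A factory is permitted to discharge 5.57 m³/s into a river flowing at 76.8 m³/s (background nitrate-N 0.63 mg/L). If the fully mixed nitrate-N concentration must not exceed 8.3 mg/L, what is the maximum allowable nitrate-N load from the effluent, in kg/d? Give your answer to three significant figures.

54900 kg/d

Mass balance at the limit: 76.80·0.6300 + 5.570·Cₑ = 82.37·8.3 → Cₑ = 114.1 mg/L.
Load = 5.570 m³/s × 114.1 g/m³ × 86 400 s/d = 54890 kg/d.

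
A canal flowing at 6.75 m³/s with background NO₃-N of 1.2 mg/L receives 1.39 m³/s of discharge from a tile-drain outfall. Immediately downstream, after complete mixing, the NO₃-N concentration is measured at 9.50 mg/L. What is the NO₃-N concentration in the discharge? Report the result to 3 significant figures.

49.8 mg/L

Mass balance: 6.750·1.200 + 1.390·Cₑ = 8.140·9.500
→ Cₑ = (8.140·9.500 − 6.750·1.200) / 1.390 = 49.81 mg/L.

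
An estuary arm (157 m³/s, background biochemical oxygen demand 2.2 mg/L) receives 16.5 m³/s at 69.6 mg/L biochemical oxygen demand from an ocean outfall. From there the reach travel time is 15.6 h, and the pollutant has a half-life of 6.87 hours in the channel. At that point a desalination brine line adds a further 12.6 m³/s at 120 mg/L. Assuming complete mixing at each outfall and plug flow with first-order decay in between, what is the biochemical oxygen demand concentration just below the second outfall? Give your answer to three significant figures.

Mass balance: C = (157.0·2.200 + 16.50·69.60) / 173.5 = 1494/173.5 = 8.610 mg/L; combined flow 173.5 m³/s.
Half-life 6.87 h → k = ln 2 / 6.87 = 0.1009 h⁻¹ = 2.421 d⁻¹.
Applying C = C₀e^(−kt): 8.610 × 0.2072 = 1.784 mg/L.
Second outfall: C = (173.5·1.784 + 12.60·120.0)/186.1 = 9.788 mg/L.

9.79 mg/L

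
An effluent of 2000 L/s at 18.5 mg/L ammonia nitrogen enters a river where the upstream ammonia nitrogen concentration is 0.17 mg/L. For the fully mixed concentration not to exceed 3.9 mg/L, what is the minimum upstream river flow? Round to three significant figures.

Set C_mix = 3.9: (Q·0.1700 + 2000·18.50) / (Q + 2000) = 3.9
→ Q = 2000·(18.50 − 3.9)/(3.9 − 0.1700) = 7828 L/s.

7830 L/s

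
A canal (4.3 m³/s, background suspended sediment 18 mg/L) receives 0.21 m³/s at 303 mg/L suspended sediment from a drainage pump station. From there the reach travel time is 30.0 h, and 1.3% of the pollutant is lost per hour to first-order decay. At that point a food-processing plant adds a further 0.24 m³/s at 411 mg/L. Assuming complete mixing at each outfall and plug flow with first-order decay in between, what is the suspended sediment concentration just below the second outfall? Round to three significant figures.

40.8 mg/L

Mass balance: C = (4.300·18.00 + 0.2100·303.0) / 4.510 = 141.0/4.510 = 31.27 mg/L; combined flow 4.510 m³/s.
1.3%/h lost → k = −ln(1 − 0.013) = 0.01309 h⁻¹.
Applying C = C₀e^(−kt): 31.27 × 0.6753 = 21.12 mg/L.
At the second outfall, C = (4.510·21.12 + 0.2400·411.0) / (4.510 + 0.2400) = 40.82 mg/L.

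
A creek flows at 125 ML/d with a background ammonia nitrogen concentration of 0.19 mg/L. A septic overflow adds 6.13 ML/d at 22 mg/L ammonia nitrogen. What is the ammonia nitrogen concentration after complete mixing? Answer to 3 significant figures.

1.21 mg/L

Mass balance: C = (125.0·0.1900 + 6.130·22.00) / 131.1 = 158.6/131.1 = 1.210 mg/L.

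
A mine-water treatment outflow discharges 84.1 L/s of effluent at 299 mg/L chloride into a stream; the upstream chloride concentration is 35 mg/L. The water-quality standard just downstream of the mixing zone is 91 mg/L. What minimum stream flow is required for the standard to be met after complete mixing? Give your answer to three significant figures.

Set C_mix = 91: (Q·35.00 + 84.10·299.0) / (Q + 84.10) = 91
→ Q = 84.10·(299.0 − 91)/(91 − 35.00) = 312.4 L/s.

312 L/s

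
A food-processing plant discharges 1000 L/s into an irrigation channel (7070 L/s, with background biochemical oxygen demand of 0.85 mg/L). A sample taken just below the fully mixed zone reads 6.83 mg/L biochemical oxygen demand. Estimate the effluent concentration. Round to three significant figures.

49.1 mg/L

Mass balance: 7070·0.8500 + 1000·Cₑ = 8070·6.830
→ Cₑ = (8070·6.830 − 7070·0.8500) / 1000 = 49.11 mg/L.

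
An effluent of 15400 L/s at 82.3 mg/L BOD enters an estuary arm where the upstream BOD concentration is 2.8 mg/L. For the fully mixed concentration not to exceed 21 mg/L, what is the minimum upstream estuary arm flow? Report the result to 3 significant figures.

Set C_mix = 21: (Q·2.800 + 15400·82.30) / (Q + 15400) = 21
→ Q = 15400·(82.30 − 21)/(21 − 2.800) = 51870 L/s.

51900 L/s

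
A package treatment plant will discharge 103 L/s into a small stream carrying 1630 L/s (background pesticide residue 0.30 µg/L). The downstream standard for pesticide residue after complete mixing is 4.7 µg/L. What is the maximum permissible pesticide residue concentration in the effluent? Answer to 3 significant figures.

74.3 µg/L

At the limit, (Qr·Cr + Qe·Cₑ)/(Qr + Qe) = 4.7:
Cₑ = (1733·4.7 − 1630·0.3000) / 103.0 = 74.33 µg/L.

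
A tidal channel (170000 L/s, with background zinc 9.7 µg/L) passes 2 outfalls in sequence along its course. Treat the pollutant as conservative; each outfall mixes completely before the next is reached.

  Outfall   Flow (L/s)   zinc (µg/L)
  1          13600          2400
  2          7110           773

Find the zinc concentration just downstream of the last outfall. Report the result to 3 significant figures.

After outfall 1: Q = 170000 + 13600 = 183600 L/s; C = (170000·9.700 + 13600·2400)/183600 = 186.8 µg/L.
After outfall 2: Q = 183600 + 7110 = 190700 L/s; C = (183600·186.8 + 7110·773.0)/190700 = 208.6 µg/L.

209 µg/L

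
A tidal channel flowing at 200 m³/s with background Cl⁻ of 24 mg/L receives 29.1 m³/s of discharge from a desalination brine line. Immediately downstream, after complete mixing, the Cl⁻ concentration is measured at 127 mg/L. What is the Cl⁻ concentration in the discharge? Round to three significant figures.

835 mg/L

Mass balance: 200.0·24.00 + 29.10·Cₑ = 229.1·127.0
→ Cₑ = (229.1·127.0 − 200.0·24.00) / 29.10 = 834.9 mg/L.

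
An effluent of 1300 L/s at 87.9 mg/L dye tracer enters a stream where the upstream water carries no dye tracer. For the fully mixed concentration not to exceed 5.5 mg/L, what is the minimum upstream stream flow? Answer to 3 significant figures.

19500 L/s

Set C_mix = 5.5: (Q·0 + 1300·87.90) / (Q + 1300) = 5.5
→ Q = 1300·(87.90 − 5.5)/(5.5 − 0) = 19480 L/s.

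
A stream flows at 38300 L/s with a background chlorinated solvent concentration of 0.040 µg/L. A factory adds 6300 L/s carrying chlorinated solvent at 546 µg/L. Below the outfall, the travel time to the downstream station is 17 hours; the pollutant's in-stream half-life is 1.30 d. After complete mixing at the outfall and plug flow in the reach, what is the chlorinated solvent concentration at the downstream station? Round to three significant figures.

52.9 µg/L

After mixing, C = (38300·0.04000 + 6300·546.0) / 44600 = 3441000/44600 = 77.16 µg/L.
Half-life 1.30 d → k = ln 2 / 1.30 = 0.5332 d⁻¹.
Decay over the reach: 77.16·exp(−kt) = 77.16·0.6855 = 52.89 µg/L.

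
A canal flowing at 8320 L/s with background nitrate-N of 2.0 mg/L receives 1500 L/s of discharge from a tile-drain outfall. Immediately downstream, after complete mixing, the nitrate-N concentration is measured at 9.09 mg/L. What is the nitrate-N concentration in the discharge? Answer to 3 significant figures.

Mass balance: 8320·2.000 + 1500·Cₑ = 9820·9.090
→ Cₑ = (9820·9.090 − 8320·2.000) / 1500 = 48.42 mg/L.

48.4 mg/L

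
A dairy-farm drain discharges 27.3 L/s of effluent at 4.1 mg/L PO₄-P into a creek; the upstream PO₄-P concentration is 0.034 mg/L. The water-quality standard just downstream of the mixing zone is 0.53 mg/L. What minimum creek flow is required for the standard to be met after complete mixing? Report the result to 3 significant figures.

Set C_mix = 0.53: (Q·0.03400 + 27.30·4.100) / (Q + 27.30) = 0.53
→ Q = 27.30·(4.100 − 0.53)/(0.53 − 0.03400) = 196.5 L/s.

196 L/s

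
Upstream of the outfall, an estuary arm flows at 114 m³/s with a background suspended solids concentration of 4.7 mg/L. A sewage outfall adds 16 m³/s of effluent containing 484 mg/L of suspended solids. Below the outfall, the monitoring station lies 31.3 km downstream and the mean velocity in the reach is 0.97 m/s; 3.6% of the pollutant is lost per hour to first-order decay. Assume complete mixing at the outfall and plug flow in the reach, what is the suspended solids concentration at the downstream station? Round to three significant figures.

45.9 mg/L

Mixed concentration C = ΣQC/ΣQ = (114.0·4.700 + 16.00·484.0) / 130.0 = 8280/130.0 = 63.69 mg/L.
Travel time t = 31.3·1000 / 0.97 = 32270 s = 8.963 h.
3.6%/h lost → k = −ln(1 − 0.036) = 0.03666 h⁻¹.
Applying C = C₀e^(−kt): 63.69 × 0.7199 = 45.85 mg/L.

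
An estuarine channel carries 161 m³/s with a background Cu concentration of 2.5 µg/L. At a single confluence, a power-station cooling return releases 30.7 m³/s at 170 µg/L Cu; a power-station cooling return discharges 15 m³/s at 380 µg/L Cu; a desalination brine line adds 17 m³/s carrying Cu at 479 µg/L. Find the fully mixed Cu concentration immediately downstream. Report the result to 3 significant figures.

87.0 µg/L

After mixing, C = (161.0·2.500 + 30.70·170.0 + 15.00·380.0 + 17.00·479.0) / 223.7 = 19460/223.7 = 87.01 µg/L.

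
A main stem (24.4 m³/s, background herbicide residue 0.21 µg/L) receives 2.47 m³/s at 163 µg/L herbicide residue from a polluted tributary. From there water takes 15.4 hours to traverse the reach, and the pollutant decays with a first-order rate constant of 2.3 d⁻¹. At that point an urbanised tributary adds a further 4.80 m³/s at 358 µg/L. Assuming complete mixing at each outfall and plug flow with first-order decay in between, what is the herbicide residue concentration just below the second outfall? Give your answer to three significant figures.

Flow-weighted average: C = (24.40·0.2100 + 2.470·163.0) / 26.87 = 407.7/26.87 = 15.17 µg/L; combined flow 26.87 m³/s.
After decay, C = 15.17 × e^(−kt) = 15.17 × 0.2286 = 3.469 µg/L.
Second outfall: C = (26.87·3.469 + 4.800·358.0)/31.67 = 57.20 µg/L.

57.2 µg/L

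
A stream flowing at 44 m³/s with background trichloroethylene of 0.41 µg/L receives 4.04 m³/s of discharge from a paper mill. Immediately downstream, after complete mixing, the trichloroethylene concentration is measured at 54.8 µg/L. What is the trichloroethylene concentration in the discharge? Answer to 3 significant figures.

647 µg/L

Mass balance: 44.00·0.4100 + 4.040·Cₑ = 48.04·54.80
→ Cₑ = (48.04·54.80 − 44.00·0.4100) / 4.040 = 647.2 µg/L.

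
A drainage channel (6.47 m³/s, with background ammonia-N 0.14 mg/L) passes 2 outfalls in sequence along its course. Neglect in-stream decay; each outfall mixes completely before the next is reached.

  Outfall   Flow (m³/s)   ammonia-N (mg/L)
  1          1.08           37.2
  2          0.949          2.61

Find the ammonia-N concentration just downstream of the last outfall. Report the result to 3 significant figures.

Outfall 1: combined Q = 7.550 m³/s; C = (6.470·0.1400 + 1.080·37.20)/7.550 = 5.441 mg/L.
Outfall 2: combined Q = 8.499 m³/s; C = (7.550·5.441 + 0.9490·2.610)/8.499 = 5.125 mg/L.

5.13 mg/L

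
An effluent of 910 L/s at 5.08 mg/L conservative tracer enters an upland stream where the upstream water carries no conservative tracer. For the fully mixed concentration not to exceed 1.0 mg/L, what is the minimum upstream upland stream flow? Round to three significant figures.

3710 L/s

Set C_mix = 1.0: (Q·0 + 910.0·5.080) / (Q + 910.0) = 1.0
→ Q = 910.0·(5.080 − 1.0)/(1.0 − 0) = 3713 L/s.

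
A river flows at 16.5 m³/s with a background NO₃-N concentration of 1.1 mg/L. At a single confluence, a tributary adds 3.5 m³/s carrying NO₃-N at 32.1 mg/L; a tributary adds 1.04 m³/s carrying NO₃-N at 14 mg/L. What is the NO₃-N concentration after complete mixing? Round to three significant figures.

Flow-weighted average: C = (16.50·1.100 + 3.500·32.10 + 1.040·14.00) / 21.04 = 145.1/21.04 = 6.894 mg/L.

6.89 mg/L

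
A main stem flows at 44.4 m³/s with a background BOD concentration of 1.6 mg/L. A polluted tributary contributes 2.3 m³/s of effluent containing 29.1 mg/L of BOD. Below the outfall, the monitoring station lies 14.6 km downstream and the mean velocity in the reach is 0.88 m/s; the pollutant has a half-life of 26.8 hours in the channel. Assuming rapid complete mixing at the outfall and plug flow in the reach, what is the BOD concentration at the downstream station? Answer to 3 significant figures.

After mixing, C = (44.40·1.600 + 2.300·29.10) / 46.70 = 138.0/46.70 = 2.954 mg/L.
Travel time t = 14.6·1000 / 0.88 = 16590 s = 4.609 h.
Half-life 26.8 h → k = ln 2 / 26.8 = 0.02586 h⁻¹ = 0.6207 d⁻¹.
Decay over the reach: 2.954·exp(−kt) = 2.954·0.8876 = 2.622 mg/L.

2.62 mg/L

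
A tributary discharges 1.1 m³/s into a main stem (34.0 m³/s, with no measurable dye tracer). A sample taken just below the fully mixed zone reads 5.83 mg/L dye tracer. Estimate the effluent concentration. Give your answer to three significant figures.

Mass balance: 34.00·0 + 1.100·Cₑ = 35.10·5.830
→ Cₑ = (35.10·5.830 − 34.00·0) / 1.100 = 186.0 mg/L.

186 mg/L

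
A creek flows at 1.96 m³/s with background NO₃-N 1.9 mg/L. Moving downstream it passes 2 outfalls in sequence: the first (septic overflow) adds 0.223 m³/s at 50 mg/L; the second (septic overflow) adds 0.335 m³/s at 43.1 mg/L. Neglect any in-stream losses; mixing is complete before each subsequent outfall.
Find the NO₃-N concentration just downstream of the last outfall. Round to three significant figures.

Outfall 1: combined Q = 2.183 m³/s; C = (1.960·1.900 + 0.2230·50.00)/2.183 = 6.814 mg/L.
Outfall 2: combined Q = 2.518 m³/s; C = (2.183·6.814 + 0.3350·43.10)/2.518 = 11.64 mg/L.

11.6 mg/L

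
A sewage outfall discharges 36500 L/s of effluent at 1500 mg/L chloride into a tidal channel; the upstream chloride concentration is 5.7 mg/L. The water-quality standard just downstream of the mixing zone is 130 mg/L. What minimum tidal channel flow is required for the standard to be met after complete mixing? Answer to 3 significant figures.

Set C_mix = 130: (Q·5.700 + 36500·1500) / (Q + 36500) = 130
→ Q = 36500·(1500 − 130)/(130 − 5.700) = 402300 L/s.

402000 L/s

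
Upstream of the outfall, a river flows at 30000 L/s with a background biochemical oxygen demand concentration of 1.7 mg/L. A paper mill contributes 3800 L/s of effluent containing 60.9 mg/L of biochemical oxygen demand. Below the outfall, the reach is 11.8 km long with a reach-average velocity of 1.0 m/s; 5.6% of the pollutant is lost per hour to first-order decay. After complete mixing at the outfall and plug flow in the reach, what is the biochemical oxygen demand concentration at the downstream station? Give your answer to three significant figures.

Conservation of mass: C = (30000·1.700 + 3800·60.90) / 33800 = 282400/33800 = 8.356 mg/L.
Travel time t = 11.8·1000 / 1.0 = 11800 s = 3.278 h.
5.6%/h lost → k = −ln(1 − 0.056) = 0.05763 h⁻¹.
First-order decay: C = 8.356·exp(−k·t) = 8.356·0.8279 = 6.917 mg/L.

6.92 mg/L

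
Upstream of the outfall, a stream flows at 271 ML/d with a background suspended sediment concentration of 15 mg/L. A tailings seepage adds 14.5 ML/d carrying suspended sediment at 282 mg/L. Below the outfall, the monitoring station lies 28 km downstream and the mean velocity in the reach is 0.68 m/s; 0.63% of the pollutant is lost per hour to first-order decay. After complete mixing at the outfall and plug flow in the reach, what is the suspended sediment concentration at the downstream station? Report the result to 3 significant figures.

After mixing, C = (271.0·15.00 + 14.50·282.0) / 285.5 = 8154/285.5 = 28.56 mg/L.
Travel time t = 28·1000 / 0.68 = 41180 s = 11.44 h.
0.63%/h lost → k = −ln(1 − 0.0063) = 0.006320 h⁻¹.
After decay, C = 28.56 × e^(−kt) = 28.56 × 0.9303 = 26.57 mg/L.

26.6 mg/L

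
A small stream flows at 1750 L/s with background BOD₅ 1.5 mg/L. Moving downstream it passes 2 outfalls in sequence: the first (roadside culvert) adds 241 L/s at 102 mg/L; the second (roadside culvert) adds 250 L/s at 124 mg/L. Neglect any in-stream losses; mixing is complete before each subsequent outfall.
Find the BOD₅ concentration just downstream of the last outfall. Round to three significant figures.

26.0 mg/L

Below outfall 1: Q → 1991 L/s, C = (1750·1.500 + 241.0·102.0)/1991 = 13.66 mg/L.
Below outfall 2: Q → 2241 L/s, C = (1991·13.66 + 250.0·124.0)/2241 = 25.97 mg/L.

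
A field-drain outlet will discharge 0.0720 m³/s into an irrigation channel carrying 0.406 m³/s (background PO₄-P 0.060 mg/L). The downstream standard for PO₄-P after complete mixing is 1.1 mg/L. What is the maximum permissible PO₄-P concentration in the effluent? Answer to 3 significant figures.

At the limit, (Qr·Cr + Qe·Cₑ)/(Qr + Qe) = 1.1:
Cₑ = (0.4780·1.1 − 0.4060·0.06000) / 0.07200 = 6.964 mg/L.

6.96 mg/L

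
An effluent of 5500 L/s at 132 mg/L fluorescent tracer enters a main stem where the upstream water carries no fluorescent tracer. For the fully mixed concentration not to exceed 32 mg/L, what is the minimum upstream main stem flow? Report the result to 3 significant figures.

Set C_mix = 32: (Q·0 + 5500·132.0) / (Q + 5500) = 32
→ Q = 5500·(132.0 − 32)/(32 − 0) = 17190 L/s.

17200 L/s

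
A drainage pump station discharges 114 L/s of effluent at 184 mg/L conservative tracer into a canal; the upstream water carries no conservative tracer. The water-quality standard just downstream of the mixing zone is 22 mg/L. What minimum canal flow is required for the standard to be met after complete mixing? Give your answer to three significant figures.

839 L/s

Set C_mix = 22: (Q·0 + 114.0·184.0) / (Q + 114.0) = 22
→ Q = 114.0·(184.0 − 22)/(22 − 0) = 839.5 L/s.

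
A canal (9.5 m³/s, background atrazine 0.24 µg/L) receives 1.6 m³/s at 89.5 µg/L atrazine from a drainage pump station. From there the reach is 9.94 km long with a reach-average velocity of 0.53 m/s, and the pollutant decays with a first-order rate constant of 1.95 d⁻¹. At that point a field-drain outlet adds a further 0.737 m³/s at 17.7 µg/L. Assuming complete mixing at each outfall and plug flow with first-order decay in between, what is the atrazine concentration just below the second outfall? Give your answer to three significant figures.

After mixing, C = (9.500·0.2400 + 1.600·89.50) / 11.10 = 145.5/11.10 = 13.11 µg/L; combined flow 11.10 m³/s.
Travel time t = 9.94·1000 / 0.53 = 18750 s = 5.210 h.
Applying C = C₀e^(−kt): 13.11 × 0.6549 = 8.583 µg/L.
Second outfall: C = (11.10·8.583 + 0.7370·17.70)/11.84 = 9.151 µg/L.

9.15 µg/L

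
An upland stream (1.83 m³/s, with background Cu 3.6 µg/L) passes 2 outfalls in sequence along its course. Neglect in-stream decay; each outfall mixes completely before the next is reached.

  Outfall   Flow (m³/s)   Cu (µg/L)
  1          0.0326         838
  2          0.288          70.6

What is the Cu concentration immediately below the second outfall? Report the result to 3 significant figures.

25.2 µg/L

After outfall 1: Q = 1.830 + 0.03260 = 1.863 m³/s; C = (1.830·3.600 + 0.03260·838.0)/1.863 = 18.20 µg/L.
After outfall 2: Q = 1.863 + 0.2880 = 2.151 m³/s; C = (1.863·18.20 + 0.2880·70.60)/2.151 = 25.22 µg/L.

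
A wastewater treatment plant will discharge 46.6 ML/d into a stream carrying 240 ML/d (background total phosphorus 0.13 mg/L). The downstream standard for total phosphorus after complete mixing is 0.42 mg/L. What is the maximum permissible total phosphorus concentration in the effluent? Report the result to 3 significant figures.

At the limit, (Qr·Cr + Qe·Cₑ)/(Qr + Qe) = 0.42:
Cₑ = (286.6·0.42 − 240.0·0.1300) / 46.60 = 1.914 mg/L.

1.91 mg/L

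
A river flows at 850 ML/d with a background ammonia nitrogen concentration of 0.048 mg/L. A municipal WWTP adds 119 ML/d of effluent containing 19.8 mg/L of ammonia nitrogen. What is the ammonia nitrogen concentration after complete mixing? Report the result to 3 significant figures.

Conservation of mass: C = (850.0·0.04800 + 119.0·19.80) / 969.0 = 2397/969.0 = 2.474 mg/L.

2.47 mg/L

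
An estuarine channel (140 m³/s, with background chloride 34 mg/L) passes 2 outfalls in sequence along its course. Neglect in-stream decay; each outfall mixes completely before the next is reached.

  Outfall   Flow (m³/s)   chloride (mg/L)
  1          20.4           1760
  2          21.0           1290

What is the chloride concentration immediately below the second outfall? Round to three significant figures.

374 mg/L

Below outfall 1: Q → 160.4 m³/s, C = (140.0·34.00 + 20.40·1760)/160.4 = 253.5 mg/L.
Below outfall 2: Q → 181.4 m³/s, C = (160.4·253.5 + 21.00·1290)/181.4 = 373.5 mg/L.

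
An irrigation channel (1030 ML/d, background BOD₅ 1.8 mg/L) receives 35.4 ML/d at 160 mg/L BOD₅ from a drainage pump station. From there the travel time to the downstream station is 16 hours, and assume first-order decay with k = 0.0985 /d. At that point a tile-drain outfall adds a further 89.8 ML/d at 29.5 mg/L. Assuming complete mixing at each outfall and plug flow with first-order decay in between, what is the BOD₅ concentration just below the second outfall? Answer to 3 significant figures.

Conservation of mass: C = (1030·1.800 + 35.40·160.0) / 1065 = 7518/1065 = 7.057 mg/L; combined flow 1065 ML/d.
Applying C = C₀e^(−kt): 7.057 × 0.9364 = 6.608 mg/L.
Second outfall: C = (1065·6.608 + 89.80·29.50)/1155 = 8.388 mg/L.

8.39 mg/L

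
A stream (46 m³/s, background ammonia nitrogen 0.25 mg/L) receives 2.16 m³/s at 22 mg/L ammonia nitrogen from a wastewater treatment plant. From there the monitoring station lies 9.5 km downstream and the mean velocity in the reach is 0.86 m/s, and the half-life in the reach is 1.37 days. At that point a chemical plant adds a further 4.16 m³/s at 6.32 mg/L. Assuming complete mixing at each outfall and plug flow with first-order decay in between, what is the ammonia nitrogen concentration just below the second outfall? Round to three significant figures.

Flow-weighted average: C = (46.00·0.2500 + 2.160·22.00) / 48.16 = 59.02/48.16 = 1.225 mg/L; combined flow 48.16 m³/s.
Travel time t = 9.5·1000 / 0.86 = 11050 s = 3.068 h.
Half-life 1.37 d → k = ln 2 / 1.37 = 0.5059 d⁻¹.
Applying C = C₀e^(−kt): 1.225 × 0.9374 = 1.149 mg/L.
At the second outfall, C = (48.16·1.149 + 4.160·6.320) / (48.16 + 4.160) = 1.560 mg/L.

1.56 mg/L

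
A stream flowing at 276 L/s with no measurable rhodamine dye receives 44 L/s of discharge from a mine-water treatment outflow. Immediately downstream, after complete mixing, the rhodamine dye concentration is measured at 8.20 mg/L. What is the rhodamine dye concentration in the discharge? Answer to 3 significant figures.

Mass balance: 276.0·0 + 44.00·Cₑ = 320.0·8.200
→ Cₑ = (320.0·8.200 − 276.0·0) / 44.00 = 59.64 mg/L.

59.6 mg/L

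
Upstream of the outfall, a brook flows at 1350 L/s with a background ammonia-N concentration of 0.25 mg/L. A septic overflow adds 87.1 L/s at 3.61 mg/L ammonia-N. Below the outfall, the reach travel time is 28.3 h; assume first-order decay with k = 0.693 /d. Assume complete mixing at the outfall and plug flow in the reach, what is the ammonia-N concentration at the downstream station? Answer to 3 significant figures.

0.200 mg/L

Mass balance: C = (1350·0.2500 + 87.10·3.610) / 1437 = 651.9/1437 = 0.4536 mg/L.
Decay over the reach: 0.4536·exp(−kt) = 0.4536·0.4417 = 0.2004 mg/L.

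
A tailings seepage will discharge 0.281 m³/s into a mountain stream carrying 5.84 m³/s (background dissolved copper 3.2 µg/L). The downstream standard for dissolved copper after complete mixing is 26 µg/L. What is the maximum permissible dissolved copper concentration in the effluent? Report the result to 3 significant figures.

At the limit, (Qr·Cr + Qe·Cₑ)/(Qr + Qe) = 26:
Cₑ = (6.121·26 − 5.840·3.200) / 0.2810 = 499.9 µg/L.

500 µg/L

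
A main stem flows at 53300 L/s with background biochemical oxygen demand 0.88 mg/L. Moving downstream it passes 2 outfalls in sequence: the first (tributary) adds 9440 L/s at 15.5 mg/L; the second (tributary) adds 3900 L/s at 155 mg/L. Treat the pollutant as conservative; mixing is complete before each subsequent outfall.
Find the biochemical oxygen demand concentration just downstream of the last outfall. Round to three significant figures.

After outfall 1: Q = 53300 + 9440 = 62740 L/s; C = (53300·0.8800 + 9440·15.50)/62740 = 3.080 mg/L.
After outfall 2: Q = 62740 + 3900 = 66640 L/s; C = (62740·3.080 + 3900·155.0)/66640 = 11.97 mg/L.

12.0 mg/L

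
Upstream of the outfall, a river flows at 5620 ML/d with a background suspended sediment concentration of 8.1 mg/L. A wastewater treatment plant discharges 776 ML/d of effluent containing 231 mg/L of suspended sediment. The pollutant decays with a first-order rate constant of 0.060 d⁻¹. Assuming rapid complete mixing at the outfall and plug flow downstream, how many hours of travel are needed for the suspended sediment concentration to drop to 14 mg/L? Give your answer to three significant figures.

Flow-weighted average: C = (5620·8.100 + 776.0·231.0) / 6396 = 224800/6396 = 35.14 mg/L.
35.14·exp(−k·t) = 14 → t = ln(35.14/14)/k = 1325000 s = 368.2 h.

368 h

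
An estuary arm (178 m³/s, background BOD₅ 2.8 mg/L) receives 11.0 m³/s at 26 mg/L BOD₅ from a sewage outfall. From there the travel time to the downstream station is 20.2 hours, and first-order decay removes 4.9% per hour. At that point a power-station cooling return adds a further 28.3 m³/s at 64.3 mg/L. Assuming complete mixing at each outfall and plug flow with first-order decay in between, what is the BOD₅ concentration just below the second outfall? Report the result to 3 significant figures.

9.68 mg/L

Conservation of mass: C = (178.0·2.800 + 11.00·26.00) / 189.0 = 784.4/189.0 = 4.150 mg/L; combined flow 189.0 m³/s.
4.9%/h lost → k = −ln(1 − 0.049) = 0.05024 h⁻¹.
Decay over the reach: 4.150·exp(−kt) = 4.150·0.3624 = 1.504 mg/L.
At the second outfall, C = (189.0·1.504 + 28.30·64.30) / (189.0 + 28.30) = 9.682 mg/L.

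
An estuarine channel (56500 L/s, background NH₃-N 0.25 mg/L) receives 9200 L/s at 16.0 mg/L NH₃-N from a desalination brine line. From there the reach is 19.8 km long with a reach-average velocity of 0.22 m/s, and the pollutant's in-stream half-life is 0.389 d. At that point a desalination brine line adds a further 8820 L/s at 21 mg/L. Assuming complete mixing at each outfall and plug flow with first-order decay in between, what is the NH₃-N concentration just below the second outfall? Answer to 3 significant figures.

Conservation of mass: C = (56500·0.2500 + 9200·16.00) / 65700 = 161300/65700 = 2.455 mg/L; combined flow 65700 L/s.
Travel time t = 19.8·1000 / 0.22 = 90000 s = 25.00 h.
Half-life 0.389 d → k = ln 2 / 0.389 = 1.782 d⁻¹.
First-order decay: C = 2.455·exp(−k·t) = 2.455·0.1563 = 0.3837 mg/L.
Second outfall: C = (65700·0.3837 + 8820·21.00)/74520 = 2.824 mg/L.

2.82 mg/L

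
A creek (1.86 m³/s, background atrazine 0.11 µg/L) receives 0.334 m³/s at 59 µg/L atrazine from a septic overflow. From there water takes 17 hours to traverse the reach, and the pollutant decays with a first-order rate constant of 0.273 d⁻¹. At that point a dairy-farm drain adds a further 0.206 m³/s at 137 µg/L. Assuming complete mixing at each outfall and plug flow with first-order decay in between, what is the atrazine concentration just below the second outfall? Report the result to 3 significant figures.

Mixed concentration C = ΣQC/ΣQ = (1.860·0.1100 + 0.3340·59.00) / 2.194 = 19.91/2.194 = 9.075 µg/L; combined flow 2.194 m³/s.
Applying C = C₀e^(−kt): 9.075 × 0.8242 = 7.479 µg/L.
At the second outfall, C = (2.194·7.479 + 0.2060·137.0) / (2.194 + 0.2060) = 18.60 µg/L.

18.6 µg/L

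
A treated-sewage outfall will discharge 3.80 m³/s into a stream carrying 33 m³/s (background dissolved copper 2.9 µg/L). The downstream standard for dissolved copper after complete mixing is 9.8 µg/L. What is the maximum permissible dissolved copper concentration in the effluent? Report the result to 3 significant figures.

At the limit, (Qr·Cr + Qe·Cₑ)/(Qr + Qe) = 9.8:
Cₑ = (36.80·9.8 − 33.00·2.900) / 3.800 = 69.72 µg/L.

69.7 µg/L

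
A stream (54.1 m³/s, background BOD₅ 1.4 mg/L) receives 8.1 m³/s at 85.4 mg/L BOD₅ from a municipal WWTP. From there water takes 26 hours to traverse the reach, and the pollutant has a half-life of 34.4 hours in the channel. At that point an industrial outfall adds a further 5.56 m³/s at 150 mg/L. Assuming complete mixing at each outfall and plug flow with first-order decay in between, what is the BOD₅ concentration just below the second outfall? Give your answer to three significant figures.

19.0 mg/L

Mixed concentration C = ΣQC/ΣQ = (54.10·1.400 + 8.100·85.40) / 62.20 = 767.5/62.20 = 12.34 mg/L; combined flow 62.20 m³/s.
Half-life 34.4 h → k = ln 2 / 34.4 = 0.02015 h⁻¹ = 0.4836 d⁻¹.
First-order decay: C = 12.34·exp(−k·t) = 12.34·0.5922 = 7.307 mg/L.
At the second outfall, C = (62.20·7.307 + 5.560·150.0) / (62.20 + 5.560) = 19.02 mg/L.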